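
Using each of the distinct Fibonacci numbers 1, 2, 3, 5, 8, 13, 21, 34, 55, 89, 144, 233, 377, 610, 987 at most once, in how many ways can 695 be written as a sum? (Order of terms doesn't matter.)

Each representation comes from the Zeckendorf form by replacing some F_k with F_{k−1} + F_{k−2} where possible.
695 = 610+55+21+8+1 = 610+55+21+5+3+1 = 377+233+55+21+8+1 = 610+55+13+8+5+3+1 = 377+233+55+21+5+3+1 = … (7 more), for 12 in all.

12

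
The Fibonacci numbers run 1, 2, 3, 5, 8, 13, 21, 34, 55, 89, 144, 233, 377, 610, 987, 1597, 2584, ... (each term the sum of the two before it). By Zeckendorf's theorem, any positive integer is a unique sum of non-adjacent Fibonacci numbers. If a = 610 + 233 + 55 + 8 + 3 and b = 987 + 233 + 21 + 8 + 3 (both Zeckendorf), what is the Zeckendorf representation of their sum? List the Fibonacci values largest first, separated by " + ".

1597 + 377 + 144 + 34 + 8 + 1

The two numbers are 909 and 1252, so their sum is 2161.
subtract 1597 from 2161: 564 remains
subtract 377 from 564: 187 remains
subtract 144 from 187: 43 remains
subtract 34 from 43: 9 remains
subtract 8 from 9: 1 remains
subtract 1 from 1: 0 remains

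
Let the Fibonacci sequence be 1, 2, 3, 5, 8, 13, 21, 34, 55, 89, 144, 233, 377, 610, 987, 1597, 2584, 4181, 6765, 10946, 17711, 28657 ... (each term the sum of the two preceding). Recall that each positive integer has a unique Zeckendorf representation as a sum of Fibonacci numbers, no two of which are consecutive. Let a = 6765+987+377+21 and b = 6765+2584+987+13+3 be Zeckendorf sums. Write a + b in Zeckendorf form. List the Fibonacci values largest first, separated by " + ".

17711 + 610 + 144 + 34 + 3

The two numbers are 8150 and 10352, so their sum is 18502.
subtract 17711 from 18502: 791 remains
subtract 610 from 791: 181 remains
subtract 144 from 181: 37 remains
subtract 34 from 37: 3 remains
subtract 3 from 3: 0 remains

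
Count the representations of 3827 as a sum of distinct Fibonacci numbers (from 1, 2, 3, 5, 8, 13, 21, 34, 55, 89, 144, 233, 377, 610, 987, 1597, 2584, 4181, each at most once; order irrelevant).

Starting from the Zeckendorf form and repeatedly splitting a term F_k into F_{k−1} + F_{k−2} (when neither is already used) reaches every representation.
3827 = 2584+987+233+21+2 = 2584+987+233+13+8+2 = 2584+987+144+89+21+2 = 2584+610+377+233+21+2 = 2584+987+233+13+5+3+2 = … (22 more), for 27 in all.

27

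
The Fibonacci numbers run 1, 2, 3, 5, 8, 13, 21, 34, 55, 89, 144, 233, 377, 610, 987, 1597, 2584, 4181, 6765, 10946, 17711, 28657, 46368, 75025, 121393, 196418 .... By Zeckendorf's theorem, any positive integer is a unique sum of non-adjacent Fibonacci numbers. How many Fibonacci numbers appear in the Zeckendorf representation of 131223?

Greedily peel off the largest Fibonacci term at each step:
131223: greatest Fibonacci not exceeding it is 121393, leaving 9830
9830: greatest Fibonacci not exceeding it is 6765, leaving 3065
3065: greatest Fibonacci not exceeding it is 2584, leaving 481
481: greatest Fibonacci not exceeding it is 377, leaving 104
104: greatest Fibonacci not exceeding it is 89, leaving 15
15: greatest Fibonacci not exceeding it is 13, leaving 2
2: greatest Fibonacci not exceeding it is 2, leaving 0
131223 = 121393 + 6765 + 2584 + 377 + 89 + 13 + 2, which has 7 terms.

7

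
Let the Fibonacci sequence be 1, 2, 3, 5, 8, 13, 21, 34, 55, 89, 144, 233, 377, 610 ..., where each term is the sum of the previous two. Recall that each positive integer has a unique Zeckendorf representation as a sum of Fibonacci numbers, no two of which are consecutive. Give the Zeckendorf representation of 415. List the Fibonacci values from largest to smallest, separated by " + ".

377 + 34 + 3 + 1

415 − 377 = 38
38 − 34 = 4
4 − 3 = 1
1 − 1 = 0
So 415 = 377 + 34 + 3 + 1, with no two terms consecutive in the sequence.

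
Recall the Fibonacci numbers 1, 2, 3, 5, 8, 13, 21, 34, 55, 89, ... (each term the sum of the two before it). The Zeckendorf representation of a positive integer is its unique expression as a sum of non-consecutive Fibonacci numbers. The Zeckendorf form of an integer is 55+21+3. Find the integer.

55+21+3 = 79.

79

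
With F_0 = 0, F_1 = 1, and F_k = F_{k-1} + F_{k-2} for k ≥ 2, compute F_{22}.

Iterating the recurrence up to F_{14} = 377 and F_{13} = 233:
F_{15} = F_{14} + F_{13} = 377 + 233 = 610
F_{16} = F_{15} + F_{14} = 610 + 377 = 987
F_{17} = F_{16} + F_{15} = 987 + 610 = 1597
F_{18} = F_{17} + F_{16} = 1597 + 987 = 2584
F_{19} = F_{18} + F_{17} = 2584 + 1597 = 4181
F_{20} = F_{19} + F_{18} = 4181 + 2584 = 6765
F_{21} = F_{20} + F_{19} = 6765 + 4181 = 10946
F_{22} = F_{21} + F_{20} = 10946 + 6765 = 17711

17711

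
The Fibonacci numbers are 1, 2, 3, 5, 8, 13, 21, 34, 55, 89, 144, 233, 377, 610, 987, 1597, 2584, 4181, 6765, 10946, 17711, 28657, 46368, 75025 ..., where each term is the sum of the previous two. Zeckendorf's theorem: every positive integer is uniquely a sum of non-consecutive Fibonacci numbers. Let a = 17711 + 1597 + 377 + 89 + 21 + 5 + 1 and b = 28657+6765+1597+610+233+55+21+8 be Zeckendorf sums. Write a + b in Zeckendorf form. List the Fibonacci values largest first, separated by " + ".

46368 + 10946 + 377 + 55 + 1

The two numbers are 19801 and 37946, so their sum is 57747.
take 46368 (≤ 57747); 57747 − 46368 = 11379
take 10946 (≤ 11379); 11379 − 10946 = 433
take 377 (≤ 433); 433 − 377 = 56
take 55 (≤ 56); 56 − 55 = 1
take 1 (≤ 1); 1 − 1 = 0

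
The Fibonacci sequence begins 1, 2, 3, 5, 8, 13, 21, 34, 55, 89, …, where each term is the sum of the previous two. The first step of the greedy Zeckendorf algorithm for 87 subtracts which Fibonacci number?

55 ≤ 87 < 89, so the largest Fibonacci number not exceeding 87 is 55.

55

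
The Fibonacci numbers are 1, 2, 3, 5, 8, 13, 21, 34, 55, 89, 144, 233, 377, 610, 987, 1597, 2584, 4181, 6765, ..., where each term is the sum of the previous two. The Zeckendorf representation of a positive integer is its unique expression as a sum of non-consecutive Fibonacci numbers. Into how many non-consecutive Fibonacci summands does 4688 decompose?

6

Greedy algorithm:
subtract 4181 from 4688: 507 remains
subtract 377 from 507: 130 remains
subtract 89 from 130: 41 remains
subtract 34 from 41: 7 remains
subtract 5 from 7: 2 remains
subtract 2 from 2: 0 remains
4688 = 4181 + 377 + 89 + 34 + 5 + 2, which has 6 terms.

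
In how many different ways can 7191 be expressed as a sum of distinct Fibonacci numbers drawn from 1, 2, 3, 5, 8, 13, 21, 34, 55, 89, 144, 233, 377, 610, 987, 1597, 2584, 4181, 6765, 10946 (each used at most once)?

33

Starting from the Zeckendorf form and repeatedly splitting a term F_k into F_{k−1} + F_{k−2} (when neither is already used) reaches every representation.
7191 = 6765+377+34+13+2 = 6765+377+34+8+5+2 = 6765+233+144+34+13+2 = … (30 more), for 33 in all.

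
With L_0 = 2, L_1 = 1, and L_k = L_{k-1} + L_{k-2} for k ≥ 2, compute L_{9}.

Iterating the recurrence up to L_{5} = 11 and L_{4} = 7:
L_{6} = L_{5} + L_{4} = 11 + 7 = 18
L_{7} = L_{6} + L_{5} = 18 + 11 = 29
L_{8} = L_{7} + L_{6} = 29 + 18 = 47
L_{9} = L_{8} + L_{7} = 47 + 29 = 76

76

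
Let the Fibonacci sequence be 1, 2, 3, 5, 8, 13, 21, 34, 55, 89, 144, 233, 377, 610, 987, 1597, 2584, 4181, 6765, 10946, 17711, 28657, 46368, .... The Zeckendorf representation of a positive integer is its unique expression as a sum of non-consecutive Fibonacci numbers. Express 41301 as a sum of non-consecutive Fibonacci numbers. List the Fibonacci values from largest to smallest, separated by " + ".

28657 + 10946 + 1597 + 89 + 8 + 3 + 1

41301: greatest Fibonacci not exceeding it is 28657, leaving 12644
12644: greatest Fibonacci not exceeding it is 10946, leaving 1698
1698: greatest Fibonacci not exceeding it is 1597, leaving 101
101: greatest Fibonacci not exceeding it is 89, leaving 12
12: greatest Fibonacci not exceeding it is 8, leaving 4
4: greatest Fibonacci not exceeding it is 3, leaving 1
1: greatest Fibonacci not exceeding it is 1, leaving 0
So 41301 = 28657 + 10946 + 1597 + 89 + 8 + 3 + 1, with no two terms consecutive in the sequence.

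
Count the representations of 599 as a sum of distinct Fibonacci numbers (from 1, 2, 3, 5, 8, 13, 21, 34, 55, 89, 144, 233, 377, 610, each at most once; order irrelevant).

9

Starting from the Zeckendorf form and repeatedly splitting a term F_k into F_{k−1} + F_{k−2} (when neither is already used) reaches every representation.
599 = 377+144+55+21+2 = 377+144+55+13+8+2 = 377+144+55+13+5+3+2 = … (6 more), for 9 in all.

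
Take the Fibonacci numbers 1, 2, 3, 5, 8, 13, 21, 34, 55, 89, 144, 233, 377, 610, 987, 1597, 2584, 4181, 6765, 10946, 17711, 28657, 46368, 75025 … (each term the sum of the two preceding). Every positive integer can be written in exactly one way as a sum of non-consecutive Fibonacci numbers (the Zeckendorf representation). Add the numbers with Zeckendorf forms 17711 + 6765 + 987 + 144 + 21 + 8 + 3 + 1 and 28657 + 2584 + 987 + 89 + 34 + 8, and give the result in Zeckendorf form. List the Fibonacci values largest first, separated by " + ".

The two numbers are 25640 and 32359, so their sum is 57999.
Greedy algorithm:
57999: greatest Fibonacci not exceeding it is 46368, leaving 11631
11631: greatest Fibonacci not exceeding it is 10946, leaving 685
685: greatest Fibonacci not exceeding it is 610, leaving 75
75: greatest Fibonacci not exceeding it is 55, leaving 20
20: greatest Fibonacci not exceeding it is 13, leaving 7
7: greatest Fibonacci not exceeding it is 5, leaving 2
2: greatest Fibonacci not exceeding it is 2, leaving 0

46368 + 10946 + 610 + 55 + 13 + 5 + 2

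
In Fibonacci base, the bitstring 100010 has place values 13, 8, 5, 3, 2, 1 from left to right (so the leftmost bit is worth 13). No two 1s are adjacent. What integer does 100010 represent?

15

Summing the place values of the 1 bits: 13 + 2 = 15.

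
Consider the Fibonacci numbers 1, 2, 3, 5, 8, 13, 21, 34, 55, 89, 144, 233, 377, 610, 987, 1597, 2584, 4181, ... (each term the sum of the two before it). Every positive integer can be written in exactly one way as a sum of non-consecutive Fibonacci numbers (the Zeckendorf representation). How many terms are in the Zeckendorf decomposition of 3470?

Greedy algorithm:
take 2584 (≤ 3470); 3470 − 2584 = 886
take 610 (≤ 886); 886 − 610 = 276
take 233 (≤ 276); 276 − 233 = 43
take 34 (≤ 43); 43 − 34 = 9
take 8 (≤ 9); 9 − 8 = 1
take 1 (≤ 1); 1 − 1 = 0
3470 = 2584 + 610 + 233 + 34 + 8 + 1, which has 6 terms.

6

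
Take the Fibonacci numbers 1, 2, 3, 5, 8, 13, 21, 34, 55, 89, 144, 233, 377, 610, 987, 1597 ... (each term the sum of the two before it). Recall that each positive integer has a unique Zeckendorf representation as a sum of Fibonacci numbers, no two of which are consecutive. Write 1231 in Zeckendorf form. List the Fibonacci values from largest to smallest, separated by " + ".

987 + 233 + 8 + 3

Repeatedly subtract the largest Fibonacci number that fits:
1231: greatest Fibonacci not exceeding it is 987, leaving 244
244: greatest Fibonacci not exceeding it is 233, leaving 11
11: greatest Fibonacci not exceeding it is 8, leaving 3
3: greatest Fibonacci not exceeding it is 3, leaving 0
So 1231 = 987 + 233 + 8 + 3, with no two terms consecutive in the sequence.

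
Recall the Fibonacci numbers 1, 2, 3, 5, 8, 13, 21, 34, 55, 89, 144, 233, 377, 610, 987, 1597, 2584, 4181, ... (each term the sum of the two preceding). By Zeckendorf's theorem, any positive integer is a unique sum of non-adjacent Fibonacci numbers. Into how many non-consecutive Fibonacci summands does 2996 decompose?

2584 ≤ 2996 < 4181, so take 2584; remainder 412
377 ≤ 412 < 610, so take 377; remainder 35
34 ≤ 35 < 55, so take 34; remainder 1
1 ≤ 1 < 2, so take 1; remainder 0
2996 = 2584 + 377 + 34 + 1, which has 4 terms.

4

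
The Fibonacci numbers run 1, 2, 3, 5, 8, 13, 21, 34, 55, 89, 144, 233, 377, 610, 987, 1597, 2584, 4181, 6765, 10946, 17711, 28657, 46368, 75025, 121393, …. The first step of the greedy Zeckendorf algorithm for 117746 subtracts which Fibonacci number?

75025 ≤ 117746 < 121393, so the largest Fibonacci number not exceeding 117746 is 75025.

75025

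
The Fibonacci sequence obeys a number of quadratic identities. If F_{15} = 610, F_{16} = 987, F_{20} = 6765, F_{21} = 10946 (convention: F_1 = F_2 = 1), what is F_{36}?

14930352

By the addition formula F_{m+n} = F_m F_{n+1} + F_{m−1} F_n with m=21, n=15: F_{36} = 10946·987 + 6765·610 = 10803702 + 4126650 = 14930352.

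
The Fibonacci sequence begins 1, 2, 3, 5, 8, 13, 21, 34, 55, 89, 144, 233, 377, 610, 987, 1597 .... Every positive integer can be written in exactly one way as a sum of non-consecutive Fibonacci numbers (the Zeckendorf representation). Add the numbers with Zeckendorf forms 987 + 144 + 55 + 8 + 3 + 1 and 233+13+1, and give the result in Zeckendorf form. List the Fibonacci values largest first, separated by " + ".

987 + 377 + 55 + 21 + 5

The two numbers are 1198 and 247, so their sum is 1445.
Greedy algorithm:
1445 − 987 = 458
458 − 377 = 81
81 − 55 = 26
26 − 21 = 5
5 − 5 = 0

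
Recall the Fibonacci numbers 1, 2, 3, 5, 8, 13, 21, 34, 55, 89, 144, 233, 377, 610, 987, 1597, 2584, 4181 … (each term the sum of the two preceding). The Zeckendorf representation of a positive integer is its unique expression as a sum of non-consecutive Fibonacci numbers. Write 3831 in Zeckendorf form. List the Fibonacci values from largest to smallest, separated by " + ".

2584 + 987 + 233 + 21 + 5 + 1

Repeatedly subtract the largest Fibonacci number that fits:
subtract 2584 from 3831: 1247 remains
subtract 987 from 1247: 260 remains
subtract 233 from 260: 27 remains
subtract 21 from 27: 6 remains
subtract 5 from 6: 1 remains
subtract 1 from 1: 0 remains
So 3831 = 2584 + 987 + 233 + 21 + 5 + 1, with no two terms consecutive in the sequence.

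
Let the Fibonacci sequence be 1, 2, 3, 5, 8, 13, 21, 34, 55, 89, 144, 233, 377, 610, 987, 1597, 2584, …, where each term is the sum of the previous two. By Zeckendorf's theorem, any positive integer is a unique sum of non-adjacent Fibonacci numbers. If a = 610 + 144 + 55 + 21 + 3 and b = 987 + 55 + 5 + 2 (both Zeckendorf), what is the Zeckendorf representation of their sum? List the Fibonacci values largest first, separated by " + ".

The two numbers are 833 and 1049, so their sum is 1882.
subtract 1597 from 1882: 285 remains
subtract 233 from 285: 52 remains
subtract 34 from 52: 18 remains
subtract 13 from 18: 5 remains
subtract 5 from 5: 0 remains

1597 + 233 + 34 + 13 + 5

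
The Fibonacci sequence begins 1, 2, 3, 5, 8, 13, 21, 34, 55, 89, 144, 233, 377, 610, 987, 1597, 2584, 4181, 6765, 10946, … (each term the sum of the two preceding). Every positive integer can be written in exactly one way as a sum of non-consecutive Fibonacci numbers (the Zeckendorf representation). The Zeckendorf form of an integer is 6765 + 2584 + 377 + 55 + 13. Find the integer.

6765 + 2584 + 377 + 55 + 13 = 9794.

9794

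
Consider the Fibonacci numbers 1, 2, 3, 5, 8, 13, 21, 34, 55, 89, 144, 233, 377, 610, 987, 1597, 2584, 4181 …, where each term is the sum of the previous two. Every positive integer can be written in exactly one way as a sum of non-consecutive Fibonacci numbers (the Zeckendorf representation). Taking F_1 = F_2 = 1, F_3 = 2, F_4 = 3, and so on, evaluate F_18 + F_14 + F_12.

3105

F_18 + F_14 + F_12 = 2584 + 377 + 144 = 3105.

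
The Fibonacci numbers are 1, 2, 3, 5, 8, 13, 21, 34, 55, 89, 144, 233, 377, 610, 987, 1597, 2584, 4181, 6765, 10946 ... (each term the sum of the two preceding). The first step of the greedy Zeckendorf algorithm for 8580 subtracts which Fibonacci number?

6765

6765 ≤ 8580 < 10946, so the largest Fibonacci number not exceeding 8580 is 6765.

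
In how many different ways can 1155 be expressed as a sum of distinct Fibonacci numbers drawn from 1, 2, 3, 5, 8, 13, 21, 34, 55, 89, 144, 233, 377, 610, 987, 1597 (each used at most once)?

Starting from the Zeckendorf form and repeatedly splitting a term F_k into F_{k−1} + F_{k−2} (when neither is already used) reaches every representation.
1155 = 987+144+21+3 = 987+144+21+2+1 = 987+144+13+8+3 = 987+89+55+21+3 = 610+377+144+21+3 = … (29 more), for 34 in all.

34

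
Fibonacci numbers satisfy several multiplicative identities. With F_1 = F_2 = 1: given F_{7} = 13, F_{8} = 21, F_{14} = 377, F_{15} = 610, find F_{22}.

17711

By the addition formula F_{m+n} = F_m F_{n+1} + F_{m−1} F_n with m=8, n=14: F_{22} = 21·610 + 13·377 = 12810 + 4901 = 17711.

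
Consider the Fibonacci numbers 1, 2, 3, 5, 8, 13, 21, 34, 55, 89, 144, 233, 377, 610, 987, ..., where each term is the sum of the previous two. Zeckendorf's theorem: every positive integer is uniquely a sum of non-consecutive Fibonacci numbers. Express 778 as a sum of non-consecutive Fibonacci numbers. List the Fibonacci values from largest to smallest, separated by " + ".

610 + 144 + 21 + 3

take 610 (≤ 778); 778 − 610 = 168
take 144 (≤ 168); 168 − 144 = 24
take 21 (≤ 24); 24 − 21 = 3
take 3 (≤ 3); 3 − 3 = 0
So 778 = 610 + 144 + 21 + 3, with no two terms consecutive in the sequence.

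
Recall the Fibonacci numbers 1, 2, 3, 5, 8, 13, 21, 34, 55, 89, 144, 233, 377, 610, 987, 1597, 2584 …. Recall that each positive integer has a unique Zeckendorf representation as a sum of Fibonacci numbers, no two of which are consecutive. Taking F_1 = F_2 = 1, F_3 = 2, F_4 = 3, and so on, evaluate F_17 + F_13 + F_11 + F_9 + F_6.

F_17 + F_13 + F_11 + F_9 + F_6 = 1597 + 233 + 89 + 34 + 8 = 1961.

1961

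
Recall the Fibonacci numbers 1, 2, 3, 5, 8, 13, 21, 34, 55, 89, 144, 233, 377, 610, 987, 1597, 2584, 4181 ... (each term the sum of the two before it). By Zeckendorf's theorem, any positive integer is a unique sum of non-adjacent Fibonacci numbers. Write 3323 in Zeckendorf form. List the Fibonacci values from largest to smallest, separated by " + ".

Repeatedly subtract the largest Fibonacci number that fits:
3323: greatest Fibonacci not exceeding it is 2584, leaving 739
739: greatest Fibonacci not exceeding it is 610, leaving 129
129: greatest Fibonacci not exceeding it is 89, leaving 40
40: greatest Fibonacci not exceeding it is 34, leaving 6
6: greatest Fibonacci not exceeding it is 5, leaving 1
1: greatest Fibonacci not exceeding it is 1, leaving 0
So 3323 = 2584 + 610 + 89 + 34 + 5 + 1, with no two terms consecutive in the sequence.

2584 + 610 + 89 + 34 + 5 + 1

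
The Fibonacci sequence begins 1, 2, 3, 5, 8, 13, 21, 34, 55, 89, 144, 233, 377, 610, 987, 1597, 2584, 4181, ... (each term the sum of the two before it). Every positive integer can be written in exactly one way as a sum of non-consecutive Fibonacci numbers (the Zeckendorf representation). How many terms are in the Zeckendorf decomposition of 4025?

4025: greatest Fibonacci not exceeding it is 2584, leaving 1441
1441: greatest Fibonacci not exceeding it is 987, leaving 454
454: greatest Fibonacci not exceeding it is 377, leaving 77
77: greatest Fibonacci not exceeding it is 55, leaving 22
22: greatest Fibonacci not exceeding it is 21, leaving 1
1: greatest Fibonacci not exceeding it is 1, leaving 0
4025 = 2584 + 987 + 377 + 55 + 21 + 1, which has 6 terms.

6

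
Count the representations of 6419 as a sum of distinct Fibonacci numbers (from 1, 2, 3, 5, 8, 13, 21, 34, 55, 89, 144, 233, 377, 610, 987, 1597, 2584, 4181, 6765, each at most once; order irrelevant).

Each representation comes from the Zeckendorf form by replacing some F_k with F_{k−1} + F_{k−2} where possible.
6419 = 4181+1597+610+21+8+2 = 4181+1597+610+21+5+3+2 = 4181+1597+377+233+21+8+2 = … (27 more), for 30 in all.

30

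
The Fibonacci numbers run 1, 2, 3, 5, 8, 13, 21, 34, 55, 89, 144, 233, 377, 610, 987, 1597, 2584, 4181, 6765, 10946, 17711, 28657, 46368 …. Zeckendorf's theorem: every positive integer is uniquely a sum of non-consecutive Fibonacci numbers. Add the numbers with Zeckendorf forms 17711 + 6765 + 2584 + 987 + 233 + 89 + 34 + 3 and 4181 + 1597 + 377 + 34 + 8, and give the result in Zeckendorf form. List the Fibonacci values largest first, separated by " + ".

28657 + 4181 + 1597 + 144 + 21 + 3

The two numbers are 28406 and 6197, so their sum is 34603.
Greedy algorithm:
34603: greatest Fibonacci not exceeding it is 28657, leaving 5946
5946: greatest Fibonacci not exceeding it is 4181, leaving 1765
1765: greatest Fibonacci not exceeding it is 1597, leaving 168
168: greatest Fibonacci not exceeding it is 144, leaving 24
24: greatest Fibonacci not exceeding it is 21, leaving 3
3: greatest Fibonacci not exceeding it is 3, leaving 0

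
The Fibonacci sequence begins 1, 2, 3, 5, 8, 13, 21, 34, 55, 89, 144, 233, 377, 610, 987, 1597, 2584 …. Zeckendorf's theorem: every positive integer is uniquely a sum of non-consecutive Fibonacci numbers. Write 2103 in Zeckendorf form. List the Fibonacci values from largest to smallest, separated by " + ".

1597 + 377 + 89 + 34 + 5 + 1

Greedily peel off the largest Fibonacci term at each step:
subtract 1597 from 2103: 506 remains
subtract 377 from 506: 129 remains
subtract 89 from 129: 40 remains
subtract 34 from 40: 6 remains
subtract 5 from 6: 1 remains
subtract 1 from 1: 0 remains
So 2103 = 1597 + 377 + 89 + 34 + 5 + 1, with no two terms consecutive in the sequence.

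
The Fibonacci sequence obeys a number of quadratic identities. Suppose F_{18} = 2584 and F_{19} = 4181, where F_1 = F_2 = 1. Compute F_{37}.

24157817

By F_{2k+1} = F_k² + F_{k+1}²: F_{37} = 2584² + 4181² = 6677056 + 17480761 = 24157817.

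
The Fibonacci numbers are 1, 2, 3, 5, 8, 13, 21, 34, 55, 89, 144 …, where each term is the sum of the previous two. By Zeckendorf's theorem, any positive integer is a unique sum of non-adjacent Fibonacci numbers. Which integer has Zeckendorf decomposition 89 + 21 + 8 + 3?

121

89 + 21 + 8 + 3 = 121.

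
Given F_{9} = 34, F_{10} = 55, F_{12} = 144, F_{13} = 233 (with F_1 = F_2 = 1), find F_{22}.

17711

By the addition formula F_{m+n} = F_m F_{n+1} + F_{m−1} F_n with m=13, n=9: F_{22} = 233·55 + 144·34 = 12815 + 4896 = 17711.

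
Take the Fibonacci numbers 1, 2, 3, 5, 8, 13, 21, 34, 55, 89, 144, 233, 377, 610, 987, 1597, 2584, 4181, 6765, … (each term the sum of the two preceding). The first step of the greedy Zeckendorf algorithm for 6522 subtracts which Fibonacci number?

4181

4181 ≤ 6522 < 6765, so the largest Fibonacci number not exceeding 6522 is 4181.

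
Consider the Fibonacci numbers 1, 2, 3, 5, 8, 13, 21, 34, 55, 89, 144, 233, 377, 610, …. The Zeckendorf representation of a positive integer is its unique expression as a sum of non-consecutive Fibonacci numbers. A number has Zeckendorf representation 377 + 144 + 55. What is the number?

576

377 + 144 + 55 = 576.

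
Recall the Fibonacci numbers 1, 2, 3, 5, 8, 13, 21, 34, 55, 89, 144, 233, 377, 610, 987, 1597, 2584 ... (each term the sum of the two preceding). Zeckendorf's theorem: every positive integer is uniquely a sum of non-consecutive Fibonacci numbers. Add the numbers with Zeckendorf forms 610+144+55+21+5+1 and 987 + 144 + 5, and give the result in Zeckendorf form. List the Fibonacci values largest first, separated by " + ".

The two numbers are 836 and 1136, so their sum is 1972.
Greedy algorithm:
take 1597 (≤ 1972); 1972 − 1597 = 375
take 233 (≤ 375); 375 − 233 = 142
take 89 (≤ 142); 142 − 89 = 53
take 34 (≤ 53); 53 − 34 = 19
take 13 (≤ 19); 19 − 13 = 6
take 5 (≤ 6); 6 − 5 = 1
take 1 (≤ 1); 1 − 1 = 0

1597 + 233 + 89 + 34 + 13 + 5 + 1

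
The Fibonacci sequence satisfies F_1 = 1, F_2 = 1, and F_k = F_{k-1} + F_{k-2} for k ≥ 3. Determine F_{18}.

Iterating the recurrence up to F_{14} = 377 and F_{13} = 233:
F_{15} = F_{14} + F_{13} = 377 + 233 = 610
F_{16} = F_{15} + F_{14} = 610 + 377 = 987
F_{17} = F_{16} + F_{15} = 987 + 610 = 1597
F_{18} = F_{17} + F_{16} = 1597 + 987 = 2584

2584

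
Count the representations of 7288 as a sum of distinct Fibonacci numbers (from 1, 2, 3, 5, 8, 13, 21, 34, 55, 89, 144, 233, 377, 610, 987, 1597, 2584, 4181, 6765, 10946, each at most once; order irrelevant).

31

Each representation comes from the Zeckendorf form by replacing some F_k with F_{k−1} + F_{k−2} where possible.
7288 = 6765+377+144+2 = 6765+377+89+55+2 = 4181+2584+377+144+2 = 6765+377+89+34+21+2 = 6765+233+144+89+55+2 = … (26 more), for 31 in all.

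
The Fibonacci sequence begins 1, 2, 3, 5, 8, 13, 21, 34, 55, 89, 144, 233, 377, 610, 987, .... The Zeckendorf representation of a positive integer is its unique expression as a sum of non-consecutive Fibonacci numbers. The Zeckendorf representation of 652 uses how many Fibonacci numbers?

3

Greedily peel off the largest Fibonacci term at each step:
610 ≤ 652 < 987, so take 610; remainder 42
34 ≤ 42 < 55, so take 34; remainder 8
8 ≤ 8 < 13, so take 8; remainder 0
652 = 610 + 34 + 8, which has 3 terms.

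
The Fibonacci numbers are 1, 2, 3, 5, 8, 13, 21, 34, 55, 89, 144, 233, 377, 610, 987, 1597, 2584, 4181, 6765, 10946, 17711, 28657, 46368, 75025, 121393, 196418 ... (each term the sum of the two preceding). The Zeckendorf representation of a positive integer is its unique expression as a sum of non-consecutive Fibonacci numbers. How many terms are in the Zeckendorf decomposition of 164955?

8

Greedy algorithm:
164955 − 121393 = 43562
43562 − 28657 = 14905
14905 − 10946 = 3959
3959 − 2584 = 1375
1375 − 987 = 388
388 − 377 = 11
11 − 8 = 3
3 − 3 = 0
164955 = 121393 + 28657 + 10946 + 2584 + 987 + 377 + 8 + 3, which has 8 terms.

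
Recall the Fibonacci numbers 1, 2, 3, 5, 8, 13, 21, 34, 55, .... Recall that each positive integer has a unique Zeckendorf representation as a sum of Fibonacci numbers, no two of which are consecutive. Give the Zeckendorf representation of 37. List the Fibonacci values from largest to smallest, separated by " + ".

34 + 3

Repeatedly subtract the largest Fibonacci number that fits:
37: greatest Fibonacci not exceeding it is 34, leaving 3
3: greatest Fibonacci not exceeding it is 3, leaving 0
So 37 = 34 + 3, with no two terms consecutive in the sequence.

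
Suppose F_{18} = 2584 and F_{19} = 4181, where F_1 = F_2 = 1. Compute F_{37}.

By F_{2k+1} = F_k² + F_{k+1}²: F_{37} = 2584² + 4181² = 6677056 + 17480761 = 24157817.

24157817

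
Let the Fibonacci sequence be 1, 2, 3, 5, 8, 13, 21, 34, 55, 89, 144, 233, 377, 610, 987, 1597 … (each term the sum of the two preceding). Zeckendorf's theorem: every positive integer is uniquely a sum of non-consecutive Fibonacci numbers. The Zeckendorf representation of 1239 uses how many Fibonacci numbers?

5

Repeatedly subtract the largest Fibonacci number that fits:
take 987 (≤ 1239); 1239 − 987 = 252
take 233 (≤ 252); 252 − 233 = 19
take 13 (≤ 19); 19 − 13 = 6
take 5 (≤ 6); 6 − 5 = 1
take 1 (≤ 1); 1 − 1 = 0
1239 = 987 + 233 + 13 + 5 + 1, which has 5 terms.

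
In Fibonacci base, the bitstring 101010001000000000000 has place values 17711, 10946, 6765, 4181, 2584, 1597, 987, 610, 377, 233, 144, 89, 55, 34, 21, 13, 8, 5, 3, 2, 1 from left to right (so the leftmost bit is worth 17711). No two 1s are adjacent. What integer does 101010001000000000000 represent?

27437

Summing the place values of the 1 bits: 17711 + 6765 + 2584 + 377 = 27437.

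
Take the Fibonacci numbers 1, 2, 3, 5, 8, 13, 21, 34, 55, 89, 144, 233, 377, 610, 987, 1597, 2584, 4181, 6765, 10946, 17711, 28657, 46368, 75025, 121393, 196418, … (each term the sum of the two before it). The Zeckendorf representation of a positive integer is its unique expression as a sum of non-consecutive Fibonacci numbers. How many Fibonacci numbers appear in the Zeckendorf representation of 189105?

Greedy algorithm:
189105 − 121393 = 67712
67712 − 46368 = 21344
21344 − 17711 = 3633
3633 − 2584 = 1049
1049 − 987 = 62
62 − 55 = 7
7 − 5 = 2
2 − 2 = 0
189105 = 121393 + 46368 + 17711 + 2584 + 987 + 55 + 5 + 2, which has 8 terms.

8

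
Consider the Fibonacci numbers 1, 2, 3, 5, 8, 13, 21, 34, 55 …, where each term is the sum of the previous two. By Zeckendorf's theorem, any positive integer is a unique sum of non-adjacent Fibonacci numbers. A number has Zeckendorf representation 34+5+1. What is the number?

34+5+1 = 40.

40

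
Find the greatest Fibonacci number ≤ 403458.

317811

317811 ≤ 403458 < 514229, so the largest Fibonacci number not exceeding 403458 is 317811.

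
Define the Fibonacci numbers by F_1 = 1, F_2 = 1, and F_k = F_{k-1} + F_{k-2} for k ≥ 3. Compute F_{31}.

1346269

Iterating the recurrence up to F_{27} = 196418 and F_{26} = 121393:
F_{28} = F_{27} + F_{26} = 196418 + 121393 = 317811
F_{29} = F_{28} + F_{27} = 317811 + 196418 = 514229
F_{30} = F_{29} + F_{28} = 514229 + 317811 = 832040
F_{31} = F_{30} + F_{29} = 832040 + 514229 = 1346269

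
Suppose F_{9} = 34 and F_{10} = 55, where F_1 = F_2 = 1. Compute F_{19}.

By F_{2k+1} = F_k² + F_{k+1}²: F_{19} = 34² + 55² = 1156 + 3025 = 4181.

4181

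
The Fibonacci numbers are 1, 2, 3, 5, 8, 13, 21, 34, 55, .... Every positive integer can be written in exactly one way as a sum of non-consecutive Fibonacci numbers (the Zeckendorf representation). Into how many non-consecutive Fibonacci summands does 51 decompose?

51: greatest Fibonacci not exceeding it is 34, leaving 17
17: greatest Fibonacci not exceeding it is 13, leaving 4
4: greatest Fibonacci not exceeding it is 3, leaving 1
1: greatest Fibonacci not exceeding it is 1, leaving 0
51 = 34 + 13 + 3 + 1, which has 4 terms.

4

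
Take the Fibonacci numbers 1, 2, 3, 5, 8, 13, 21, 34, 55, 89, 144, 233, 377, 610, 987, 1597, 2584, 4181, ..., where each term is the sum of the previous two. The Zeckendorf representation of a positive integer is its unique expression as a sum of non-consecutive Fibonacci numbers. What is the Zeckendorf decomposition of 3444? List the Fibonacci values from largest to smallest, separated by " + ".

3444: greatest Fibonacci not exceeding it is 2584, leaving 860
860: greatest Fibonacci not exceeding it is 610, leaving 250
250: greatest Fibonacci not exceeding it is 233, leaving 17
17: greatest Fibonacci not exceeding it is 13, leaving 4
4: greatest Fibonacci not exceeding it is 3, leaving 1
1: greatest Fibonacci not exceeding it is 1, leaving 0
So 3444 = 2584 + 610 + 233 + 13 + 3 + 1, with no two terms consecutive in the sequence.

2584 + 610 + 233 + 13 + 3 + 1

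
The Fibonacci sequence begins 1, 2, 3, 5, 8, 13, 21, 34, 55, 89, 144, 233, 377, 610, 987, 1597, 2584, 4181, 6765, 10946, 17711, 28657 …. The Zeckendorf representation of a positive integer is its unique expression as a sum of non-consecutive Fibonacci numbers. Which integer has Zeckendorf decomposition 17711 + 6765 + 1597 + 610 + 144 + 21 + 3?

26851

17711 + 6765 + 1597 + 610 + 144 + 21 + 3 = 26851.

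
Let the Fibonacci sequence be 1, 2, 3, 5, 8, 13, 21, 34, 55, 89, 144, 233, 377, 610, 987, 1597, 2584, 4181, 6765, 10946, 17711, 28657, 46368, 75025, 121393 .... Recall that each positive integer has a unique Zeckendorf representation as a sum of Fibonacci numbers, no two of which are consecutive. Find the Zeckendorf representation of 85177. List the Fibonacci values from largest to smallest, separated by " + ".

75025 + 6765 + 2584 + 610 + 144 + 34 + 13 + 2

Greedily peel off the largest Fibonacci term at each step:
85177 − 75025 = 10152
10152 − 6765 = 3387
3387 − 2584 = 803
803 − 610 = 193
193 − 144 = 49
49 − 34 = 15
15 − 13 = 2
2 − 2 = 0
So 85177 = 75025 + 6765 + 2584 + 610 + 144 + 34 + 13 + 2, with no two terms consecutive in the sequence.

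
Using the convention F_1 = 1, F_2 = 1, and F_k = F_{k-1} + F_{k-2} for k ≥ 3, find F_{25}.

Iterating the recurrence up to F_{18} = 2584 and F_{17} = 1597:
F_{19} = F_{18} + F_{17} = 2584 + 1597 = 4181
F_{20} = F_{19} + F_{18} = 4181 + 2584 = 6765
F_{21} = F_{20} + F_{19} = 6765 + 4181 = 10946
F_{22} = F_{21} + F_{20} = 10946 + 6765 = 17711
F_{23} = F_{22} + F_{21} = 17711 + 10946 = 28657
F_{24} = F_{23} + F_{22} = 28657 + 17711 = 46368
F_{25} = F_{24} + F_{23} = 46368 + 28657 = 75025

75025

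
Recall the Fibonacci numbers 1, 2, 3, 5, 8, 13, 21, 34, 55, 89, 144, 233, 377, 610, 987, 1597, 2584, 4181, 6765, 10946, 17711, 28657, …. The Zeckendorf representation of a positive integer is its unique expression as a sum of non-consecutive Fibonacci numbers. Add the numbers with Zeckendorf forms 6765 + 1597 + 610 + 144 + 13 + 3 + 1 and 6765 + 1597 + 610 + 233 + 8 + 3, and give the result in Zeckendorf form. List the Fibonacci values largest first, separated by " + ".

The two numbers are 9133 and 9216, so their sum is 18349.
Greedily peel off the largest Fibonacci term at each step:
18349: greatest Fibonacci not exceeding it is 17711, leaving 638
638: greatest Fibonacci not exceeding it is 610, leaving 28
28: greatest Fibonacci not exceeding it is 21, leaving 7
7: greatest Fibonacci not exceeding it is 5, leaving 2
2: greatest Fibonacci not exceeding it is 2, leaving 0

17711 + 610 + 21 + 5 + 2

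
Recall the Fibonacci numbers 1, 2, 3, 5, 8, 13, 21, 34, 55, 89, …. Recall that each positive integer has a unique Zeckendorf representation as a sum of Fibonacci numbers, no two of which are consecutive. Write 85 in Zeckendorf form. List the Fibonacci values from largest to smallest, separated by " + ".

55 + 21 + 8 + 1

Greedy algorithm:
subtract 55 from 85: 30 remains
subtract 21 from 30: 9 remains
subtract 8 from 9: 1 remains
subtract 1 from 1: 0 remains
So 85 = 55 + 21 + 8 + 1, with no two terms consecutive in the sequence.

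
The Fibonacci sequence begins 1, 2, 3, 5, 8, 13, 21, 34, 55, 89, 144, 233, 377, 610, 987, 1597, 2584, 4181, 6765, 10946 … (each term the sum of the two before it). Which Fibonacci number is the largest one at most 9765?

6765

6765 ≤ 9765 < 10946, so the largest Fibonacci number not exceeding 9765 is 6765.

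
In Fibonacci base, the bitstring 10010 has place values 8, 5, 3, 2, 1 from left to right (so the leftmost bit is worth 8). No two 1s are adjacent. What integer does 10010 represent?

10

Summing the place values of the 1 bits: 8 + 2 = 10.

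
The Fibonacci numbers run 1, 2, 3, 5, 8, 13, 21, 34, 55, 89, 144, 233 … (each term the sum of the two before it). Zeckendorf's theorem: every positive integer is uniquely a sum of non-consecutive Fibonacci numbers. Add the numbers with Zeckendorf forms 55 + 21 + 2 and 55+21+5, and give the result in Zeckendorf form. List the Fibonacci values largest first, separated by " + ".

144 + 13 + 2

The two numbers are 78 and 81, so their sum is 159.
Repeatedly subtract the largest Fibonacci number that fits:
subtract 144 from 159: 15 remains
subtract 13 from 15: 2 remains
subtract 2 from 2: 0 remains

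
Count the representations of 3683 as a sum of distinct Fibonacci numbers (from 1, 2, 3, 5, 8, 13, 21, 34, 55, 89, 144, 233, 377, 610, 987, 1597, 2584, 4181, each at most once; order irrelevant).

3683 = 2584+987+89+21+2 = 2584+987+89+13+8+2 = 2584+987+55+34+21+2 = 2584+610+377+89+21+2 = … (26 more), for 30 in all.

30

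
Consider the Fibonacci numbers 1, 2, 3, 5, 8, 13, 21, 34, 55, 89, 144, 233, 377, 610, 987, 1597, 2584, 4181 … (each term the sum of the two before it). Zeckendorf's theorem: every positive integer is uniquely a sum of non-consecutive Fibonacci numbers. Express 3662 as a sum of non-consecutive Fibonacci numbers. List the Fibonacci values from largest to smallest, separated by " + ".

2584 + 987 + 89 + 2

largest Fibonacci ≤ 3662 is 2584; 3662 − 2584 = 1078
largest Fibonacci ≤ 1078 is 987; 1078 − 987 = 91
largest Fibonacci ≤ 91 is 89; 91 − 89 = 2
largest Fibonacci ≤ 2 is 2; 2 − 2 = 0
So 3662 = 2584 + 987 + 89 + 2, with no two terms consecutive in the sequence.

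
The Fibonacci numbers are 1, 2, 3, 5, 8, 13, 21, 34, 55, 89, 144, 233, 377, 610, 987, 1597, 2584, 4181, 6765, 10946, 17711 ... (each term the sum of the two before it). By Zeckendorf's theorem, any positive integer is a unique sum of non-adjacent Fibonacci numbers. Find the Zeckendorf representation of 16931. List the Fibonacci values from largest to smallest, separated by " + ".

10946 + 4181 + 1597 + 144 + 55 + 8

Greedily peel off the largest Fibonacci term at each step:
subtract 10946 from 16931: 5985 remains
subtract 4181 from 5985: 1804 remains
subtract 1597 from 1804: 207 remains
subtract 144 from 207: 63 remains
subtract 55 from 63: 8 remains
subtract 8 from 8: 0 remains
So 16931 = 10946 + 4181 + 1597 + 144 + 55 + 8, with no two terms consecutive in the sequence.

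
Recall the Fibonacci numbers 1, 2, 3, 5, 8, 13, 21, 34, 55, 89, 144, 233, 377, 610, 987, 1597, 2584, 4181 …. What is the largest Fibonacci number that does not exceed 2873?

2584 ≤ 2873 < 4181, so the largest Fibonacci number not exceeding 2873 is 2584.

2584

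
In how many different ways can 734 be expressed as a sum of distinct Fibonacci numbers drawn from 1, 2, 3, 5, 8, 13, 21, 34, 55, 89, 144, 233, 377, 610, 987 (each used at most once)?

17

734 = 610+89+34+1 = 610+89+21+13+1 = 377+233+89+34+1 = … (14 more), for 17 in all.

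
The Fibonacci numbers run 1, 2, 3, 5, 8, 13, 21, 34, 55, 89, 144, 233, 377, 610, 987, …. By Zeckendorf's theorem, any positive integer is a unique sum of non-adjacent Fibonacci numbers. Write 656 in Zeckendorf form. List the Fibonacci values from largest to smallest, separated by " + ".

656 − 610 = 46
46 − 34 = 12
12 − 8 = 4
4 − 3 = 1
1 − 1 = 0
So 656 = 610 + 34 + 8 + 3 + 1, with no two terms consecutive in the sequence.

610 + 34 + 8 + 3 + 1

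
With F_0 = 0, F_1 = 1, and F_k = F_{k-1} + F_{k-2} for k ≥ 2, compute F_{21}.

Iterating the recurrence up to F_{17} = 1597 and F_{16} = 987:
F_{18} = F_{17} + F_{16} = 1597 + 987 = 2584
F_{19} = F_{18} + F_{17} = 2584 + 1597 = 4181
F_{20} = F_{19} + F_{18} = 4181 + 2584 = 6765
F_{21} = F_{20} + F_{19} = 6765 + 4181 = 10946

10946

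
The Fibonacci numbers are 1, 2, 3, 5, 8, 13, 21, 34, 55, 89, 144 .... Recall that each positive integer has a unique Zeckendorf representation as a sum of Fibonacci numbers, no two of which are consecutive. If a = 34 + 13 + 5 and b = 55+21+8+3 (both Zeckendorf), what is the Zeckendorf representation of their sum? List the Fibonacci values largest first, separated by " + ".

The two numbers are 52 and 87, so their sum is 139.
Greedily peel off the largest Fibonacci term at each step:
89 ≤ 139 < 144, so take 89; remainder 50
34 ≤ 50 < 55, so take 34; remainder 16
13 ≤ 16 < 21, so take 13; remainder 3
3 ≤ 3 < 5, so take 3; remainder 0

89 + 34 + 13 + 3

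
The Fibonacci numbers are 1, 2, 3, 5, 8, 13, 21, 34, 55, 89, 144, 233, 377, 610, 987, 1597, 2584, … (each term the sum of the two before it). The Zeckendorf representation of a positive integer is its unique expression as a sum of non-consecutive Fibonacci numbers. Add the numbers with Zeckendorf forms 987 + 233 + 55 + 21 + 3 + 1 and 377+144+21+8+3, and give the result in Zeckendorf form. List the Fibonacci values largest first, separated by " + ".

1597 + 233 + 21 + 2

The two numbers are 1300 and 553, so their sum is 1853.
1853 − 1597 = 256
256 − 233 = 23
23 − 21 = 2
2 − 2 = 0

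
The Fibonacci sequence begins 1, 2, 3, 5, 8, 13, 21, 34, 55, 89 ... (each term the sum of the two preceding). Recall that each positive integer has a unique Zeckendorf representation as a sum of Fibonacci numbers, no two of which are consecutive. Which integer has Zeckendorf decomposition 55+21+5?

81

55+21+5 = 81.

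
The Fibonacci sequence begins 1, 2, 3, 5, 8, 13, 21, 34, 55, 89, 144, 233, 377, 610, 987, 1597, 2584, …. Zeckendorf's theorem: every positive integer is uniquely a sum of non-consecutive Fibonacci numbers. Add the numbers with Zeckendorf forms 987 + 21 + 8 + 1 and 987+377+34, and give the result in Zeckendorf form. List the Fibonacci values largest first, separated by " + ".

The two numbers are 1017 and 1398, so their sum is 2415.
1597 ≤ 2415 < 2584, so take 1597; remainder 818
610 ≤ 818 < 987, so take 610; remainder 208
144 ≤ 208 < 233, so take 144; remainder 64
55 ≤ 64 < 89, so take 55; remainder 9
8 ≤ 9 < 13, so take 8; remainder 1
1 ≤ 1 < 2, so take 1; remainder 0

1597 + 610 + 144 + 55 + 8 + 1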